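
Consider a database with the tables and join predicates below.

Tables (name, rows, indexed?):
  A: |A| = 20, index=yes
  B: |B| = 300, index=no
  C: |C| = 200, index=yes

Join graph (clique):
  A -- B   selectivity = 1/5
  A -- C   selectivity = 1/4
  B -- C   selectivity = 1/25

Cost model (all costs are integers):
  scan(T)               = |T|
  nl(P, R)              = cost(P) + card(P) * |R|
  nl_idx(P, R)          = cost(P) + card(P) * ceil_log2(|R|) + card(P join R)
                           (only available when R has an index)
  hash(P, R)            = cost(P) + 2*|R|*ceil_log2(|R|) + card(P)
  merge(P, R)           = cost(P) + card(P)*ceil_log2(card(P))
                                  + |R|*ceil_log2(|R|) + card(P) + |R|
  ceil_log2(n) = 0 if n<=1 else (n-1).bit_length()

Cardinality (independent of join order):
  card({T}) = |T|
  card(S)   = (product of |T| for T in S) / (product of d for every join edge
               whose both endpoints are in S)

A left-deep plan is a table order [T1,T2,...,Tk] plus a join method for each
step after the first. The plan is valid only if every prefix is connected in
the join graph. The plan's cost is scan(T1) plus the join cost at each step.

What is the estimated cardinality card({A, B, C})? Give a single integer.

2400

Tables in S: A(20), B(300), C(200)
Edges inside S: A-B(d=5), A-C(d=4), B-C(d=25)
numerator = 20 * 300 * 200 = 1200000
denominator = 5 * 4 * 25 = 500
card(S) = 1200000 / 500 = 2400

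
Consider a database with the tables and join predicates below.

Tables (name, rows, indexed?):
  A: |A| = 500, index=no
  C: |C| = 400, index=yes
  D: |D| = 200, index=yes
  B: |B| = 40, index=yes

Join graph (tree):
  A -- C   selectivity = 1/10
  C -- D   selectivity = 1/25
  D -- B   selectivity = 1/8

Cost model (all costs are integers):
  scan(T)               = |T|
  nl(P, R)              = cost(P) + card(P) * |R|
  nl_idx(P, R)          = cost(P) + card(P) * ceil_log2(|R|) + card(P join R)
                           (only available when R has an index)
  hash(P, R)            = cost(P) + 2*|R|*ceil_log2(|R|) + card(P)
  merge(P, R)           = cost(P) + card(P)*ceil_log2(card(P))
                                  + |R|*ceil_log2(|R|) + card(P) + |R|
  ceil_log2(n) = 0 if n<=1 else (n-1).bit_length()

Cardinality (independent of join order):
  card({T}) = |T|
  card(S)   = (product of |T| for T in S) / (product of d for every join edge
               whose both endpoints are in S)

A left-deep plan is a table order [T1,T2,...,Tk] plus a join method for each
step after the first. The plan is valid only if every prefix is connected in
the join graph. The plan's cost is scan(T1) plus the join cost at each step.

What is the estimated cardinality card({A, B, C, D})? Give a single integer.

800000

Tables in S: A(500), B(40), C(400), D(200)
Edges inside S: A-C(d=10), C-D(d=25), D-B(d=8)
numerator = 500 * 40 * 400 * 200 = 1600000000
denominator = 10 * 25 * 8 = 2000
card(S) = 1600000000 / 2000 = 800000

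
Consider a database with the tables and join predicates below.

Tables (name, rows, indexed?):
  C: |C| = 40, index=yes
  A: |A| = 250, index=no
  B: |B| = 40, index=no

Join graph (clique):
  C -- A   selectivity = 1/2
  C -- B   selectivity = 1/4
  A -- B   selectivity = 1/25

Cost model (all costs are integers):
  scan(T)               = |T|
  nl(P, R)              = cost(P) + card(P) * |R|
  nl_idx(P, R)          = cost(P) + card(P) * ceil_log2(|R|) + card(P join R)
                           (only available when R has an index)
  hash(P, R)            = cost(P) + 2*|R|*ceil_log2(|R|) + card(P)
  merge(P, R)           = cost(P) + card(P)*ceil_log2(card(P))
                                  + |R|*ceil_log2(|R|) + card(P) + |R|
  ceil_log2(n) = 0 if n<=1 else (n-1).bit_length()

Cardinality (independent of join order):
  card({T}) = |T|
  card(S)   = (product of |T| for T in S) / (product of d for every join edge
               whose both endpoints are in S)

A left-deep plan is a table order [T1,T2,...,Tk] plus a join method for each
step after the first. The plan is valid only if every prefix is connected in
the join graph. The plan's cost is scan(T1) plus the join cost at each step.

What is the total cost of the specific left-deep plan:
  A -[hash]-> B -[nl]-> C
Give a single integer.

step 1: scan A: cost=250, card=250
step 2: join B via hash
    card(P join B) = 250*40/(25) = 400
    cost = 250 + 2*40*6 + 250 = 980
step 3: join C via nl
    card(P join C) = 400*40/(2*4) = 2000
    cost = 980 + 400*40 = 16980

16980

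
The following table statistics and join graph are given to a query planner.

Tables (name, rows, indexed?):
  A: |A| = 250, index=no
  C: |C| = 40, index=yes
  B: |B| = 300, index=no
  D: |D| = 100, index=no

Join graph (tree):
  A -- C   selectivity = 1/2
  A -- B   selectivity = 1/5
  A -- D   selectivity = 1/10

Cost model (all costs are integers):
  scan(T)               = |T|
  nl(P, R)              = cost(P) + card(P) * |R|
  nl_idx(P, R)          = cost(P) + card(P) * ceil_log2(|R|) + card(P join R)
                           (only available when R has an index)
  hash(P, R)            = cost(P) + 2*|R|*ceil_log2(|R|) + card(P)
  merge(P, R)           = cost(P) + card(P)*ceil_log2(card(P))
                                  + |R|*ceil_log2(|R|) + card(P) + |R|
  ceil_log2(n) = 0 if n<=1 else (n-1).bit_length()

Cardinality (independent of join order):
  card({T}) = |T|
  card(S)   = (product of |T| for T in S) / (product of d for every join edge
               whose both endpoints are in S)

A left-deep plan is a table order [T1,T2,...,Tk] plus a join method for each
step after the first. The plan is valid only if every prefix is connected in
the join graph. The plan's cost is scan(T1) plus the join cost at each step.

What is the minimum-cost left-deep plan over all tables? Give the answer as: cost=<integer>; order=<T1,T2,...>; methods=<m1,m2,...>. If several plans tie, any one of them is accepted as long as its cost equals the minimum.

cost=60280; order=A,D,C,B; methods=hash,hash,hash

Selinger DP (subsets sized 1..n):
  {A}: scan cost=250, card=250
  {C}: scan cost=40, card=40
  {B}: scan cost=300, card=300
  {D}: scan cost=100, card=100
  {AC}: card=5000; try (C,hash)→980, (A,merge)→2570, (C,merge)→2780, (A,hash)→4080, (C,nl_idx)→6750, (A,nl)→10040 …(+1); best=980 via (C,hash)
  {AB}: card=15000; try (A,hash)→4600, (B,merge)→5500, (A,merge)→5550, (B,hash)→5900, (B,nl)→75250, (A,nl)→75300; best=4600 via (A,hash)
  {AD}: card=2500; try (D,hash)→1900, (A,merge)→3150, (D,merge)→3300, (A,hash)→4200, (A,nl)→25100, (D,nl)→25250; best=1900 via (D,hash)
  {ABC}: card=300000; try (B,hash)→11380, (C,hash)→20080, (B,merge)→73980, (C,merge)→229880, (C,nl_idx)→394600, (C,nl)→604600 …(+1); best=11380 via (B,hash)
  {ACD}: card=50000; try (C,hash)→4880, (D,hash)→7380, (C,merge)→34680, (C,nl_idx)→66900, (D,merge)→71780, (C,nl)→101900 …(+1); best=4880 via (C,hash)
  {ABD}: card=150000; try (B,hash)→9800, (D,hash)→21000, (B,merge)→37400, (D,merge)→230400, (B,nl)→751900, (D,nl)→1504600; best=9800 via (B,hash)
  {ABCD}: card=3000000; try (B,hash)→60280, (C,hash)→160280, (D,hash)→312780, (B,merge)→857880, (C,merge)→2860080, (C,nl_idx)→3909800 …(+4); best=60280 via (B,hash)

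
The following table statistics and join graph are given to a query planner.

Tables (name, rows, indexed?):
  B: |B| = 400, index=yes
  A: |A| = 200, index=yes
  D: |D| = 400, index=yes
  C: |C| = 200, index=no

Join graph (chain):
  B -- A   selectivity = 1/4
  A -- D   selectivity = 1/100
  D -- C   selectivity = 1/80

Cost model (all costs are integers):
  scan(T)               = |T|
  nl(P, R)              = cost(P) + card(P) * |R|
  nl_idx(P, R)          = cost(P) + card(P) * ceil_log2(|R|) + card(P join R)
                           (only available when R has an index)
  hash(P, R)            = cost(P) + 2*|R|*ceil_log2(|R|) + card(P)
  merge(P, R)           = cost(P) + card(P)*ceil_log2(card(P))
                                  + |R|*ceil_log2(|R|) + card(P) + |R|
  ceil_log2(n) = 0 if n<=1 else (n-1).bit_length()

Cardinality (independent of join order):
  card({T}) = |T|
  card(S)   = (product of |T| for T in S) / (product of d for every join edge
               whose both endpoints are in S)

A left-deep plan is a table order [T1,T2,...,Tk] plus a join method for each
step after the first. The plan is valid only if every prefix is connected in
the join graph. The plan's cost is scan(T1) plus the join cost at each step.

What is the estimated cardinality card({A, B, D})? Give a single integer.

80000

Tables in S: A(200), B(400), D(400)
Edges inside S: B-A(d=4), A-D(d=100)
numerator = 200 * 400 * 400 = 32000000
denominator = 4 * 100 = 400
card(S) = 32000000 / 400 = 80000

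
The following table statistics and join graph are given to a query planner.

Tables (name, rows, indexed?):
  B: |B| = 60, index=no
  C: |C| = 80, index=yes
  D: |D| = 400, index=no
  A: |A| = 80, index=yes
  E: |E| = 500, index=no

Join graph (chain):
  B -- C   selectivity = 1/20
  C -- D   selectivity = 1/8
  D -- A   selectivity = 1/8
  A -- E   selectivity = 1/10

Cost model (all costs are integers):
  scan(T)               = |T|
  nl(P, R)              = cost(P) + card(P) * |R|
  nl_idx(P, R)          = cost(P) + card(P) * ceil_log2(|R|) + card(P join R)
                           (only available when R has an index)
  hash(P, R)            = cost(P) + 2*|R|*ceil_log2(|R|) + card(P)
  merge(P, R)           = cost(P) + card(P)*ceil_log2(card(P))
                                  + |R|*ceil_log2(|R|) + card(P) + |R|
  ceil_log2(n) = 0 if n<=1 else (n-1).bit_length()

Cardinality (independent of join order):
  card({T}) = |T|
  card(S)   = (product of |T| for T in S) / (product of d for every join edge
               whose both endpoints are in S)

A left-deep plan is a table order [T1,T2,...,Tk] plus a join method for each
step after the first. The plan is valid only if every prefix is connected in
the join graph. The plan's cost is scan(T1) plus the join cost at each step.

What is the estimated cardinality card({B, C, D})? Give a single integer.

Tables in S: B(60), C(80), D(400)
Edges inside S: B-C(d=20), C-D(d=8)
numerator = 60 * 80 * 400 = 1920000
denominator = 20 * 8 = 160
card(S) = 1920000 / 160 = 12000

12000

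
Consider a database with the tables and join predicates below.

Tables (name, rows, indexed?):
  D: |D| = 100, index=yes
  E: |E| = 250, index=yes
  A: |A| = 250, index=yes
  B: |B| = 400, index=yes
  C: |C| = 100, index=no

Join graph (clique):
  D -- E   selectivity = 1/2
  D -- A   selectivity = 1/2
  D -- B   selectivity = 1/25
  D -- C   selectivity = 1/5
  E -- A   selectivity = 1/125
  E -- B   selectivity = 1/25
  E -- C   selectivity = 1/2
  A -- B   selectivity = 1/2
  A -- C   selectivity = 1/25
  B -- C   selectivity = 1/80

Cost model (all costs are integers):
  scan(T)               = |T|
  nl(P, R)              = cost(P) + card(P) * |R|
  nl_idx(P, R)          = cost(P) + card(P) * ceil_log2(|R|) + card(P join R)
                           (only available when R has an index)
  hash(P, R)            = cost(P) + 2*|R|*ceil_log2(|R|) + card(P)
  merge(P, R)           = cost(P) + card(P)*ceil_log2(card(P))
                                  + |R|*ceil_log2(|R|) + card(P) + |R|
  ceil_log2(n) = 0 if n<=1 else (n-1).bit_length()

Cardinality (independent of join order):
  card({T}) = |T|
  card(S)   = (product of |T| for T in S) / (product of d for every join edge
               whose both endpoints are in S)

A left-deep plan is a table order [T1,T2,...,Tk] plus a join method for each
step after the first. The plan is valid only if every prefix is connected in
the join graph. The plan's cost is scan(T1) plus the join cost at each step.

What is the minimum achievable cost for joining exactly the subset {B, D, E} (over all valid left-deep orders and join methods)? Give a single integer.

7800

Selinger DP over subsets of {B,D,E}:
  {D}: scan cost=100, card=100
  {E}: scan cost=250, card=250
  {B}: scan cost=400, card=400
  {DE}: card=12500; try (D,hash)→1900, (E,merge)→3150, (D,merge)→3300, (E,hash)→4200, (E,nl_idx)→13400, (D,nl_idx)→14500 …(+2); best=1900 via (D,hash)
  {BD}: card=1600; try (D,hash)→2200, (B,nl_idx)→2600, (D,nl_idx)→4800, (B,merge)→4900, (D,merge)→5200, (B,hash)→7400 …(+2); best=2200 via (D,hash)
  {BE}: card=4000; try (E,hash)→4800, (B,merge)→6500, (B,nl_idx)→6500, (E,merge)→6650, (E,nl_idx)→7600, (B,hash)→7700 …(+2); best=4800 via (E,hash)
  {BDE}: card=8000; try (E,hash)→7800, (D,hash)→10200, (B,hash)→21600, (E,nl_idx)→23000, (E,merge)→23650, (D,nl_idx)→40800 …(+6); best=7800 via (E,hash)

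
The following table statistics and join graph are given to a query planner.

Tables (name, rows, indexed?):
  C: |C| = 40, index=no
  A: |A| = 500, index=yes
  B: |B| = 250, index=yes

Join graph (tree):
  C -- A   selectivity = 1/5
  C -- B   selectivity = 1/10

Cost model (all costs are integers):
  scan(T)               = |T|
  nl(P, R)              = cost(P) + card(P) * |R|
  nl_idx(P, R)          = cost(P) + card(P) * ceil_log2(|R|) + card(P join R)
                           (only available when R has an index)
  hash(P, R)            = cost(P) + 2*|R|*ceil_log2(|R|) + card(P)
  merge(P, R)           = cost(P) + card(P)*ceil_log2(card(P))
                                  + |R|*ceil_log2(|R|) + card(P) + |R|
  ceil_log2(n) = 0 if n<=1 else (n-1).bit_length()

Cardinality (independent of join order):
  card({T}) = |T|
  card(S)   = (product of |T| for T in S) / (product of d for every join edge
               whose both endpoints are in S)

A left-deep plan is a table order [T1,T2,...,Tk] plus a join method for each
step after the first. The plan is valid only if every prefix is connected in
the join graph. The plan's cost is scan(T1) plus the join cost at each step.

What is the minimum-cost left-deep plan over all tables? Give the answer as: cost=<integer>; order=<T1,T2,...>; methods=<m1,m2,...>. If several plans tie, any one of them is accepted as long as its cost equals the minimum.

Selinger DP (subsets sized 1..n):
  {C}: scan cost=40, card=40
  {A}: scan cost=500, card=500
  {B}: scan cost=250, card=250
  {AC}: card=4000; try (C,hash)→1480, (A,nl_idx)→4400, (A,merge)→5320, (C,merge)→5780, (A,hash)→9080, (A,nl)→20040 …(+1); best=1480 via (C,hash)
  {BC}: card=1000; try (C,hash)→980, (B,nl_idx)→1360, (B,merge)→2570, (C,merge)→2780, (B,hash)→4080, (B,nl)→10040 …(+1); best=980 via (C,hash)
  {ABC}: card=100000; try (B,hash)→9480, (A,hash)→10980, (A,merge)→16980, (B,merge)→55730, (A,nl_idx)→109980, (B,nl_idx)→133480 …(+2); best=9480 via (B,hash)

cost=9480; order=A,C,B; methods=hash,hash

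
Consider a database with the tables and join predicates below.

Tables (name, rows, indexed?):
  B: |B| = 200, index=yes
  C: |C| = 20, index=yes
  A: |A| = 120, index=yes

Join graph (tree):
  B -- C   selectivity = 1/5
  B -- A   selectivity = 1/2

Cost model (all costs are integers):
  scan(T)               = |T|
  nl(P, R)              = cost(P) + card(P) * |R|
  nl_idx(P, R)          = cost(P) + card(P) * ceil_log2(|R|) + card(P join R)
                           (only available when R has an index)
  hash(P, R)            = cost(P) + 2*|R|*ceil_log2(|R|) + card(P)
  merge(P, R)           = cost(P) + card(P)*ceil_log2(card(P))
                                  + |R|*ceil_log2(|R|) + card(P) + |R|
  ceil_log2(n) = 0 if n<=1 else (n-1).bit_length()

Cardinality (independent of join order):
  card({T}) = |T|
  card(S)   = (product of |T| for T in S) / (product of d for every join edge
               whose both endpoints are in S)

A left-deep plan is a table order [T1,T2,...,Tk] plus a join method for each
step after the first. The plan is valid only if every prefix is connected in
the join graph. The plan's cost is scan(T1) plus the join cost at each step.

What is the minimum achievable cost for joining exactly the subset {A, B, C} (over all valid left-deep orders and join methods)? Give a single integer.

3080

Selinger DP over subsets of {A,B,C}:
  {B}: scan cost=200, card=200
  {C}: scan cost=20, card=20
  {A}: scan cost=120, card=120
  {BC}: card=800; try (C,hash)→600, (B,nl_idx)→980, (B,merge)→1940, (C,nl_idx)→2000, (C,merge)→2120, (B,hash)→3240 …(+2); best=600 via (C,hash)
  {AB}: card=12000; try (A,hash)→2080, (B,merge)→2880, (A,merge)→2960, (B,hash)→3440, (B,nl_idx)→13080, (A,nl_idx)→13600 …(+2); best=2080 via (A,hash)
  {ABC}: card=48000; try (A,hash)→3080, (A,merge)→10360, (C,hash)→14280, (A,nl_idx)→54200, (A,nl)→96600, (C,nl_idx)→110080 …(+2); best=3080 via (A,hash)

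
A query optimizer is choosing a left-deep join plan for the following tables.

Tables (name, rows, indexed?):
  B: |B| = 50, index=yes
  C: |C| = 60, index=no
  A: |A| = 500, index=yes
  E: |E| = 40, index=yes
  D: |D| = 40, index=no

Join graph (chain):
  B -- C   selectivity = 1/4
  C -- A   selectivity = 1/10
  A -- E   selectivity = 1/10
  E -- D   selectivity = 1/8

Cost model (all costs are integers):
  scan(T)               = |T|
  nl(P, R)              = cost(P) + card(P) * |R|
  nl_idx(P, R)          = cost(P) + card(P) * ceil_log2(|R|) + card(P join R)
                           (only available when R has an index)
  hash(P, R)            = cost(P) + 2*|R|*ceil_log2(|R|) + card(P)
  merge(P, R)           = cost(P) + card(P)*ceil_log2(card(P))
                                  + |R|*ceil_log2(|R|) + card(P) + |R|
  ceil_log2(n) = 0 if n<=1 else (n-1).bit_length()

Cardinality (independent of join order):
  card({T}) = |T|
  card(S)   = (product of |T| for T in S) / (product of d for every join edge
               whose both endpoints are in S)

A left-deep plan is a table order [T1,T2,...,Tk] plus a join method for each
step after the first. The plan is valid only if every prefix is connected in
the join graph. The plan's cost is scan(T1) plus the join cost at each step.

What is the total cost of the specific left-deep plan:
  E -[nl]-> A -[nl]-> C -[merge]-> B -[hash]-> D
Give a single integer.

470870

step 1: scan E: cost=40, card=40
step 2: join A via nl
    card(P join A) = 40*500/(10) = 2000
    cost = 40 + 40*500 = 20040
step 3: join C via nl
    card(P join C) = 2000*60/(10) = 12000
    cost = 20040 + 2000*60 = 140040
step 4: join B via merge
    card(P join B) = 12000*50/(4) = 150000
    cost = 140040 + 12000*14 + 50*6 + 12000 + 50 = 320390
step 5: join D via hash
    card(P join D) = 150000*40/(8) = 750000
    cost = 320390 + 2*40*6 + 150000 = 470870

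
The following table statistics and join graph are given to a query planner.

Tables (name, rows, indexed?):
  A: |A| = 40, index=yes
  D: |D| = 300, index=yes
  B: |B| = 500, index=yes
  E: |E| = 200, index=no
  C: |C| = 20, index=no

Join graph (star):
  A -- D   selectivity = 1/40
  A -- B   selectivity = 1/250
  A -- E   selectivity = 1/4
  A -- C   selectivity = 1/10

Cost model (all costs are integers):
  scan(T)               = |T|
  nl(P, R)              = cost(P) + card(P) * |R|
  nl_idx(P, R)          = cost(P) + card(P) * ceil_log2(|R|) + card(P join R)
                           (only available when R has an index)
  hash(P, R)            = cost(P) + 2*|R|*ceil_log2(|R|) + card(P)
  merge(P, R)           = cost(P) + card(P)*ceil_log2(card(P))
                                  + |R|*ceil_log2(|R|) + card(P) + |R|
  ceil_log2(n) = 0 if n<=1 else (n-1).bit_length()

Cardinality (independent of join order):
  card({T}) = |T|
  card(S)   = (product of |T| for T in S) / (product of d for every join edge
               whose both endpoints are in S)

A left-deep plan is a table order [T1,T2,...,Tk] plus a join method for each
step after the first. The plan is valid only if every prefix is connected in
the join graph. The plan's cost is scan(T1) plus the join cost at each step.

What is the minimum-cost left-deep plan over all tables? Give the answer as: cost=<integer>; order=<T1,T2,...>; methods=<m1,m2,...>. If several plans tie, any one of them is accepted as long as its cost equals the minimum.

cost=7000; order=A,B,D,C,E; methods=nl_idx,nl_idx,hash,hash

Selinger DP (subsets sized 1..n):
  {A}: scan cost=40, card=40
  {D}: scan cost=300, card=300
  {B}: scan cost=500, card=500
  {E}: scan cost=200, card=200
  {C}: scan cost=20, card=20
  {AD}: card=300; try (D,nl_idx)→700, (A,hash)→1080, (A,nl_idx)→2400, (D,merge)→3320, (A,merge)→3580, (D,hash)→5480 …(+2); best=700 via (D,nl_idx)
  {AB}: card=80; try (B,nl_idx)→480, (A,hash)→1480, (A,nl_idx)→3580, (B,merge)→5320, (A,merge)→5780, (B,hash)→9080 …(+2); best=480 via (B,nl_idx)
  {AE}: card=2000; try (A,hash)→880, (E,merge)→2120, (A,merge)→2280, (E,hash)→3280, (A,nl_idx)→3400, (E,nl)→8040 …(+1); best=880 via (A,hash)
  {AC}: card=80; try (A,nl_idx)→220, (C,hash)→280, (A,merge)→420, (C,merge)→440, (A,hash)→520, (A,nl)→820 …(+1); best=220 via (A,nl_idx)
  {ABD}: card=600; try (D,nl_idx)→1800, (B,nl_idx)→4000, (D,merge)→4120, (D,hash)→5960, (B,merge)→8700, (B,hash)→10000 …(+2); best=1800 via (D,nl_idx)
  {ADE}: card=15000; try (E,hash)→4200, (E,merge)→5500, (D,hash)→8280, (D,merge)→27880, (D,nl_idx)→33880, (E,nl)→60700 …(+1); best=4200 via (E,hash)
  {ACD}: card=600; try (C,hash)→1200, (D,nl_idx)→1540, (C,merge)→3820, (D,merge)→3860, (D,hash)→5700, (C,nl)→6700 …(+1); best=1200 via (C,hash)
  {ABE}: card=4000; try (E,merge)→2920, (E,hash)→3760, (B,hash)→11880, (E,nl)→16480, (B,nl_idx)→22880, (B,merge)→29880 …(+1); best=2920 via (E,merge)
  {ABC}: card=160; try (C,hash)→760, (B,nl_idx)→1100, (C,merge)→1240, (C,nl)→2080, (B,merge)→5860, (B,hash)→9300 …(+1); best=760 via (C,hash)
  {ACE}: card=4000; try (E,merge)→2660, (C,hash)→3080, (E,hash)→3500, (E,nl)→16220, (C,merge)→25000, (C,nl)→40880; best=2660 via (E,merge)
  {ABDE}: card=30000; try (E,hash)→5600, (E,merge)→10200, (D,hash)→12320, (B,hash)→28200, (D,merge)→57920, (D,nl_idx)→68920 …(+5); best=5600 via (E,hash)
  {ABCD}: card=1200; try (C,hash)→2600, (D,nl_idx)→3400, (D,merge)→5200, (D,hash)→6320, (B,nl_idx)→7800, (C,merge)→8520 …(+5); best=2600 via (C,hash)
  {ACDE}: card=30000; try (E,hash)→5000, (E,merge)→9600, (D,hash)→12060, (C,hash)→19400, (D,merge)→57660, (D,nl_idx)→68660 …(+4); best=5000 via (E,hash)
  {ABCE}: card=8000; try (E,merge)→4000, (E,hash)→4120, (C,hash)→7120, (B,hash)→15660, (E,nl)→32760, (B,nl_idx)→46660 …(+4); best=4000 via (E,merge)
  {ABCDE}: card=60000; try (E,hash)→7000, (D,hash)→17400, (E,merge)→18800, (C,hash)→35800, (B,hash)→44000, (D,merge)→119000 …(+8); best=7000 via (E,hash)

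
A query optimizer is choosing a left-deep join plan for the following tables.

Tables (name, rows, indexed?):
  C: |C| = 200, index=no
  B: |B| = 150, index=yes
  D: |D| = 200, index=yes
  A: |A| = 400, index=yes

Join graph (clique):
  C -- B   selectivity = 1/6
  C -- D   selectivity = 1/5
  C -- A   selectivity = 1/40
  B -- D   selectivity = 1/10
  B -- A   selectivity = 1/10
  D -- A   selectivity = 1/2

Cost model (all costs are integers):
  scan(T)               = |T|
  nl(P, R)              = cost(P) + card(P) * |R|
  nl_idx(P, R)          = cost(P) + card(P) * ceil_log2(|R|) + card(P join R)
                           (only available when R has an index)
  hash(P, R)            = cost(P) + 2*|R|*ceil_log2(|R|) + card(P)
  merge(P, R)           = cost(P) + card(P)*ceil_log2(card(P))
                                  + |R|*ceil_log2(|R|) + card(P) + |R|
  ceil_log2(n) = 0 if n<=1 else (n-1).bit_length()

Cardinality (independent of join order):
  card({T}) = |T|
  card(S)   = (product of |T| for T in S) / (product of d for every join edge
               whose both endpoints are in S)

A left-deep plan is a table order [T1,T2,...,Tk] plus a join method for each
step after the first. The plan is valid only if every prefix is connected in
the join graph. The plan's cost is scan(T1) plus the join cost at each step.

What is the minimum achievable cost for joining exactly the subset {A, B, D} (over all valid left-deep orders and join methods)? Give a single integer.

Selinger DP over subsets of {A,B,D}:
  {B}: scan cost=150, card=150
  {D}: scan cost=200, card=200
  {A}: scan cost=400, card=400
  {BD}: card=3000; try (B,hash)→2800, (D,merge)→3300, (B,merge)→3350, (D,hash)→3500, (D,nl_idx)→4350, (B,nl_idx)→4800 …(+2); best=2800 via (B,hash)
  {AB}: card=6000; try (B,hash)→3200, (A,merge)→5500, (B,merge)→5750, (A,hash)→7500, (A,nl_idx)→7500, (B,nl_idx)→9600 …(+2); best=3200 via (B,hash)
  {AD}: card=40000; try (D,hash)→4000, (A,merge)→6000, (D,merge)→6200, (A,hash)→7600, (A,nl_idx)→42000, (D,nl_idx)→43600 …(+2); best=4000 via (D,hash)
  {ABD}: card=60000; try (D,hash)→12400, (A,hash)→13000, (A,merge)→45800, (B,hash)→46400, (D,merge)→89000, (A,nl_idx)→89800 …(+6); best=12400 via (D,hash)

12400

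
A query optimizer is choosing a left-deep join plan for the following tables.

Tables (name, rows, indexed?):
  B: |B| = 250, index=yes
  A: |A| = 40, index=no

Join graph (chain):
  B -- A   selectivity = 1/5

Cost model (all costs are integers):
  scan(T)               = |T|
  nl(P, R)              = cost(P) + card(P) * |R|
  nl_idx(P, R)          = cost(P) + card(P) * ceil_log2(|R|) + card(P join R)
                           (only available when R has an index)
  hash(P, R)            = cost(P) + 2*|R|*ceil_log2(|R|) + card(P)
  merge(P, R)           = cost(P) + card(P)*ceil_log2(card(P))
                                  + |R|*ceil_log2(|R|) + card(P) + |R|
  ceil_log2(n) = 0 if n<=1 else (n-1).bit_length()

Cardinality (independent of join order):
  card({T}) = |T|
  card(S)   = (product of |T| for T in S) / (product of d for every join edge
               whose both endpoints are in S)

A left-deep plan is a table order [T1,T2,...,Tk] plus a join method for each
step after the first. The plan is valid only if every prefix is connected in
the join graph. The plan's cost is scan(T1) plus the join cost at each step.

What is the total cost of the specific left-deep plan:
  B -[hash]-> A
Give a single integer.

980

step 1: scan B: cost=250, card=250
step 2: join A via hash
    card(P join A) = 250*40/(5) = 2000
    cost = 250 + 2*40*6 + 250 = 980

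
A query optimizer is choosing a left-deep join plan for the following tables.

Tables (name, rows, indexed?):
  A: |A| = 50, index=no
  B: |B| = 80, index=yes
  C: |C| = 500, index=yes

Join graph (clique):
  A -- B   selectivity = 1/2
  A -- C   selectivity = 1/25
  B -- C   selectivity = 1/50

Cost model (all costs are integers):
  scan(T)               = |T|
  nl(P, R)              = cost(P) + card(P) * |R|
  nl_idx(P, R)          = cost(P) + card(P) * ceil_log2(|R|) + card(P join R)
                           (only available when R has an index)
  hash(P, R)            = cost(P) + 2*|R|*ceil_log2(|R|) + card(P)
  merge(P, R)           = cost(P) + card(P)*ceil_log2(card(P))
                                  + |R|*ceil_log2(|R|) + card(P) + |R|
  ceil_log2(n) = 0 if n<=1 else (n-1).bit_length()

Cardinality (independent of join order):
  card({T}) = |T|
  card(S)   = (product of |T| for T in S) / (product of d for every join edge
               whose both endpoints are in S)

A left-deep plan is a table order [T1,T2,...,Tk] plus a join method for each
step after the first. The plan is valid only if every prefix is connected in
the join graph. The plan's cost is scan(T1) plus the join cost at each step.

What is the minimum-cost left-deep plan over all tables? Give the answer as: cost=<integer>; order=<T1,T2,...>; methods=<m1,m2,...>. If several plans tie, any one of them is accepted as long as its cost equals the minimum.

Selinger DP (subsets sized 1..n):
  {A}: scan cost=50, card=50
  {B}: scan cost=80, card=80
  {C}: scan cost=500, card=500
  {AB}: card=2000; try (A,hash)→760, (B,merge)→1040, (A,merge)→1070, (B,hash)→1220, (B,nl_idx)→2400, (B,nl)→4050 …(+1); best=760 via (A,hash)
  {AC}: card=1000; try (C,nl_idx)→1500, (A,hash)→1600, (C,merge)→5400, (A,merge)→5850, (C,hash)→9100, (C,nl)→25050 …(+1); best=1500 via (C,nl_idx)
  {BC}: card=800; try (C,nl_idx)→1600, (B,hash)→2120, (B,nl_idx)→4800, (C,merge)→5720, (B,merge)→6140, (C,hash)→9160 …(+2); best=1600 via (C,nl_idx)
  {ABC}: card=800; try (A,hash)→3000, (B,hash)→3620, (B,nl_idx)→9300, (A,merge)→10750, (C,hash)→11760, (B,merge)→13140 …(+5); best=3000 via (A,hash)

cost=3000; order=B,C,A; methods=nl_idx,hash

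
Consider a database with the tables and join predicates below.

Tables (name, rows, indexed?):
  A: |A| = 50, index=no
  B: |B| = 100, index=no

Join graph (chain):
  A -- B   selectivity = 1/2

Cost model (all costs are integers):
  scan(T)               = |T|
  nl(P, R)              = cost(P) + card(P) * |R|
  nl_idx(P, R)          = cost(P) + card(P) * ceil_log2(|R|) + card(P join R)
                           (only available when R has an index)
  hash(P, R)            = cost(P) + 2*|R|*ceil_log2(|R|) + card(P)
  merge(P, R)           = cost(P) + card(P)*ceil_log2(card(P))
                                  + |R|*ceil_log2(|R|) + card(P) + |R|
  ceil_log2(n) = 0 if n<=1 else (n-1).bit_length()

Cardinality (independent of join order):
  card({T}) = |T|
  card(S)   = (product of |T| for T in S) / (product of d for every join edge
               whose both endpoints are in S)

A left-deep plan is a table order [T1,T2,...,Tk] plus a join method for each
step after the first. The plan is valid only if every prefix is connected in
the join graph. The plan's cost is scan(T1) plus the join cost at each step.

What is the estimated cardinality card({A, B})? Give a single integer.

2500

Tables in S: A(50), B(100)
Edges inside S: A-B(d=2)
numerator = 50 * 100 = 5000
denominator = 2 = 2
card(S) = 5000 / 2 = 2500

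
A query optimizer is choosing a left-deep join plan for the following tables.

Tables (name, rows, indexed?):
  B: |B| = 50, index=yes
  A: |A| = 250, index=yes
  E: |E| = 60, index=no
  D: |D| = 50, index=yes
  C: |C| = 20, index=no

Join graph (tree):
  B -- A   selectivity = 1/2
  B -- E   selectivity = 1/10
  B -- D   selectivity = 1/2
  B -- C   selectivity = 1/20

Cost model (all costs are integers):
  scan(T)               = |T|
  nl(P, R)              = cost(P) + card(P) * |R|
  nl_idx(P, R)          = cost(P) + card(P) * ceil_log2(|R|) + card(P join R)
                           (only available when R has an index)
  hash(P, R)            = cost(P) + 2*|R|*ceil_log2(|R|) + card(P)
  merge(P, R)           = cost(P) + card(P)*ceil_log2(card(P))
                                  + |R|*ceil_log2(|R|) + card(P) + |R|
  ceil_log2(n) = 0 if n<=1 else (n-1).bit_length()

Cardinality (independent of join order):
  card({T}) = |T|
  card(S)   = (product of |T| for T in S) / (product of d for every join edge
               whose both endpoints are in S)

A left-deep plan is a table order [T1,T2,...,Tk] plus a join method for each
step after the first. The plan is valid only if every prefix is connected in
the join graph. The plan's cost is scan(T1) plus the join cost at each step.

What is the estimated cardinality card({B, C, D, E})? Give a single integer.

Tables in S: B(50), C(20), D(50), E(60)
Edges inside S: B-E(d=10), B-D(d=2), B-C(d=20)
numerator = 50 * 20 * 50 * 60 = 3000000
denominator = 10 * 2 * 20 = 400
card(S) = 3000000 / 400 = 7500

7500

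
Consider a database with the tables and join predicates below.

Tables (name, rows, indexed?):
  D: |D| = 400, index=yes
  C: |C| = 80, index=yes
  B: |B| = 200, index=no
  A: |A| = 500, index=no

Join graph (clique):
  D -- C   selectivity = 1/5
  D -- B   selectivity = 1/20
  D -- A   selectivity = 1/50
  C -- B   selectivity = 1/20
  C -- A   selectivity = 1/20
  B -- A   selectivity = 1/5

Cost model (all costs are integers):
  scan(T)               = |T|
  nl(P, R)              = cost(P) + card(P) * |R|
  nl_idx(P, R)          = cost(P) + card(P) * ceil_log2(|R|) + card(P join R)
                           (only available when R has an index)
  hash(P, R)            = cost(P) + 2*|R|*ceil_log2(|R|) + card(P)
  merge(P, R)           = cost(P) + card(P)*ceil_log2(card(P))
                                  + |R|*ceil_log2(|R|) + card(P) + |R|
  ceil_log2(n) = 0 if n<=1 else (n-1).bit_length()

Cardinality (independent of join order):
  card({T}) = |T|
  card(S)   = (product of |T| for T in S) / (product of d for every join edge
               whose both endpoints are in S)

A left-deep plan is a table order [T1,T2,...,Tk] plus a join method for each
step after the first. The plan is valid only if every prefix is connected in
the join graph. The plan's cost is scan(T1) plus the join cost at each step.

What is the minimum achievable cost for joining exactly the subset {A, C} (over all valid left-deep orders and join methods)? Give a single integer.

2120

Selinger DP over subsets of {A,C}:
  {C}: scan cost=80, card=80
  {A}: scan cost=500, card=500
  {AC}: card=2000; try (C,hash)→2120, (A,merge)→5720, (C,nl_idx)→6000, (C,merge)→6140, (A,hash)→9160, (A,nl)→40080 …(+1); best=2120 via (C,hash)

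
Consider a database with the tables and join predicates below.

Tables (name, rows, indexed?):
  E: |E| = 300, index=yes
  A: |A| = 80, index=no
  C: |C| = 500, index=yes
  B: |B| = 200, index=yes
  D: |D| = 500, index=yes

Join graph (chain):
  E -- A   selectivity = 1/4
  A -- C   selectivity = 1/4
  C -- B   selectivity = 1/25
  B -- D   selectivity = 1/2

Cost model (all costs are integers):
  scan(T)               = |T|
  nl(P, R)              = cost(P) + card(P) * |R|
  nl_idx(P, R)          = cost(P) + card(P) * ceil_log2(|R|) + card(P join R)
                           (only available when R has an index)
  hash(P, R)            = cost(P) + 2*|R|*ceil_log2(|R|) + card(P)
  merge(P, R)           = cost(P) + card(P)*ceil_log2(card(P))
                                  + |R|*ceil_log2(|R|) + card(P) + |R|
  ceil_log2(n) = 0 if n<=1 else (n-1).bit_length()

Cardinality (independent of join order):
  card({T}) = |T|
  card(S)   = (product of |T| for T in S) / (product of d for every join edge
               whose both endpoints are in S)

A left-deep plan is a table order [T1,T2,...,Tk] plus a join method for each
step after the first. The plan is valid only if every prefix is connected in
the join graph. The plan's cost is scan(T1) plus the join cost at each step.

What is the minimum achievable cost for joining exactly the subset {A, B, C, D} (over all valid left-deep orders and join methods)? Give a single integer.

Selinger DP over subsets of {A,B,C,D}:
  {A}: scan cost=80, card=80
  {C}: scan cost=500, card=500
  {B}: scan cost=200, card=200
  {D}: scan cost=500, card=500
  {AC}: card=10000; try (A,hash)→2120, (C,merge)→5720, (A,merge)→6140, (C,hash)→9160, (C,nl_idx)→10800, (C,nl)→40080 …(+1); best=2120 via (A,hash)
  {BC}: card=4000; try (B,hash)→4200, (C,nl_idx)→6000, (C,merge)→7000, (B,merge)→7300, (B,nl_idx)→8500, (C,hash)→9400 …(+2); best=4200 via (B,hash)
  {BD}: card=50000; try (B,hash)→4200, (D,merge)→7000, (B,merge)→7300, (D,hash)→9400, (D,nl_idx)→52000, (B,nl_idx)→54500 …(+2); best=4200 via (B,hash)
  {ABC}: card=80000; try (A,hash)→9320, (B,hash)→15320, (A,merge)→56840, (B,merge)→153920, (B,nl_idx)→162120, (A,nl)→324200 …(+1); best=9320 via (A,hash)
  {BCD}: card=1000000; try (D,hash)→17200, (D,merge)→61200, (C,hash)→63200, (C,merge)→859200, (D,nl_idx)→1040200, (C,nl_idx)→1454200 …(+2); best=17200 via (D,hash)
  {ABCD}: card=20000000; try (D,hash)→98320, (A,hash)→1018320, (D,merge)→1454320, (D,nl_idx)→20729320, (A,merge)→21017840, (D,nl)→40009320 …(+1); best=98320 via (D,hash)

98320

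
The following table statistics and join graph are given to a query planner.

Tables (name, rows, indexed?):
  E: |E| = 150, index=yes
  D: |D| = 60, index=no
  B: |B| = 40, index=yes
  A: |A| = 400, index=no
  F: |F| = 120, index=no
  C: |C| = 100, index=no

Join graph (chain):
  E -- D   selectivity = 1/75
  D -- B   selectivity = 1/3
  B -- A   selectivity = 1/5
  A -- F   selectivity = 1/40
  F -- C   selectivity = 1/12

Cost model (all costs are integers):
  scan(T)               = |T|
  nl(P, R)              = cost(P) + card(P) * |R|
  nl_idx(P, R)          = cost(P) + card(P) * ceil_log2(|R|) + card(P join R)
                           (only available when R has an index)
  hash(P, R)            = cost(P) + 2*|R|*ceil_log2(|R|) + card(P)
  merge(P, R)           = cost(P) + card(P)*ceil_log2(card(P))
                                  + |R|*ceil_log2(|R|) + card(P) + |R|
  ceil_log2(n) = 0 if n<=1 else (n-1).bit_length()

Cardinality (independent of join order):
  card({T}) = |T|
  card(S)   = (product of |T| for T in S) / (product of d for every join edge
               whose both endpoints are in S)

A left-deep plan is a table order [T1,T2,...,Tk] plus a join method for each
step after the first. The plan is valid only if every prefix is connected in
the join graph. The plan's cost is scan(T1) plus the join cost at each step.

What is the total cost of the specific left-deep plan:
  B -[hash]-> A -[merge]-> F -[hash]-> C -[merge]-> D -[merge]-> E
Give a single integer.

step 1: scan B: cost=40, card=40
step 2: join A via hash
    card(P join A) = 40*400/(5) = 3200
    cost = 40 + 2*400*9 + 40 = 7280
step 3: join F via merge
    card(P join F) = 3200*120/(40) = 9600
    cost = 7280 + 3200*12 + 120*7 + 3200 + 120 = 49840
step 4: join C via hash
    card(P join C) = 9600*100/(12) = 80000
    cost = 49840 + 2*100*7 + 9600 = 60840
step 5: join D via merge
    card(P join D) = 80000*60/(3) = 1600000
    cost = 60840 + 80000*17 + 60*6 + 80000 + 60 = 1501260
step 6: join E via merge
    card(P join E) = 1600000*150/(75) = 3200000
    cost = 1501260 + 1600000*21 + 150*8 + 1600000 + 150 = 36702610

36702610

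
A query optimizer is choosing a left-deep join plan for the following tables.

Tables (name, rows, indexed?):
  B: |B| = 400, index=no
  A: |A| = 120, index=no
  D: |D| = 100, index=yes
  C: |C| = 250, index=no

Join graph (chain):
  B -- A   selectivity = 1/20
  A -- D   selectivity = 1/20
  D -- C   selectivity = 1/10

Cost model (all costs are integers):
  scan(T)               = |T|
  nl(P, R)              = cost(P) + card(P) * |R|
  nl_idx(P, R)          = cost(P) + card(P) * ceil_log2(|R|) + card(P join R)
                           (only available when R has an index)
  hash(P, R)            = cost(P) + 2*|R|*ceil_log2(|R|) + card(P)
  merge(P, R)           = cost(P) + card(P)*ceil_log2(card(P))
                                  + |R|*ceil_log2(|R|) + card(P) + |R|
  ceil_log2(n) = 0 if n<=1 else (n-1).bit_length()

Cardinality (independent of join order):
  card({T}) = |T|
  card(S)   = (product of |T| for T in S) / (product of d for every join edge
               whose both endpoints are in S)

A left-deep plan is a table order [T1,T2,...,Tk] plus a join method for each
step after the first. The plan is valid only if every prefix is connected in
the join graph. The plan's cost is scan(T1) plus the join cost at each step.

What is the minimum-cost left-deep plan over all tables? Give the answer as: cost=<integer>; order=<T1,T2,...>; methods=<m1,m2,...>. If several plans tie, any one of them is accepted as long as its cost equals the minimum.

cost=22280; order=B,A,D,C; methods=hash,hash,hash

Selinger DP (subsets sized 1..n):
  {B}: scan cost=400, card=400
  {A}: scan cost=120, card=120
  {D}: scan cost=100, card=100
  {C}: scan cost=250, card=250
  {AB}: card=2400; try (A,hash)→2480, (B,merge)→5080, (A,merge)→5360, (B,hash)→7440, (B,nl)→48120, (A,nl)→48400; best=2480 via (A,hash)
  {AD}: card=600; try (D,nl_idx)→1560, (D,hash)→1640, (A,merge)→1860, (D,merge)→1880, (A,hash)→1880, (A,nl)→12100 …(+1); best=1560 via (D,nl_idx)
  {CD}: card=2500; try (D,hash)→1900, (C,merge)→3150, (D,merge)→3300, (C,hash)→4200, (D,nl_idx)→4500, (C,nl)→25100 …(+1); best=1900 via (D,hash)
  {ABD}: card=12000; try (D,hash)→6280, (B,hash)→9360, (B,merge)→12160, (D,nl_idx)→31280, (D,merge)→34480, (B,nl)→241560 …(+1); best=6280 via (D,hash)
  {ACD}: card=15000; try (A,hash)→6080, (C,hash)→6160, (C,merge)→10410, (A,merge)→35360, (C,nl)→151560, (A,nl)→301900; best=6080 via (A,hash)
  {ABCD}: card=300000; try (C,hash)→22280, (B,hash)→28280, (C,merge)→188530, (B,merge)→235080, (C,nl)→3006280, (B,nl)→6006080; best=22280 via (C,hash)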